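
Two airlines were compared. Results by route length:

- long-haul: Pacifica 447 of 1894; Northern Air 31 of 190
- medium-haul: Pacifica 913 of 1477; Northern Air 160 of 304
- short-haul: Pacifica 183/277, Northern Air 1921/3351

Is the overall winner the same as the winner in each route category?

No

Long-haul: Pacifica 447/1894 = 23.6%, Northern Air 31/190 = 16.3% → Pacifica
Medium-haul: Pacifica 913/1477 = 61.8%, Northern Air 160/304 = 52.6% → Pacifica
Short-haul: Pacifica 183/277 = 66.1%, Northern Air 1921/3351 = 57.3% → Pacifica
Overall: Pacifica 1543/3648 = 42.3%, Northern Air 2112/3845 = 54.9% → Northern Air
Pacifica wins each route group but Northern Air wins overall — the comparison reverses. Pacifica's flights skew toward long-haul, which has a lower base rate.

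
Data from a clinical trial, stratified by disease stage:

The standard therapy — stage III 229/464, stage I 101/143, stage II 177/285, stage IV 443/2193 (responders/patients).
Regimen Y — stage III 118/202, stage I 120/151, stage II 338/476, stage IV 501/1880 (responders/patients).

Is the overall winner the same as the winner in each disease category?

Stage III: the standard therapy 229/464 = 49.4%, Regimen Y 118/202 = 58.4% → Regimen Y
Stage I: the standard therapy 101/143 = 70.6%, Regimen Y 120/151 = 79.5% → Regimen Y
Stage II: the standard therapy 177/285 = 62.1%, Regimen Y 338/476 = 71.0% → Regimen Y
Stage IV: the standard therapy 443/2193 = 20.2%, Regimen Y 501/1880 = 26.6% → Regimen Y
Overall: the standard therapy 950/3085 = 30.8%, Regimen Y 1077/2709 = 39.8% → Regimen Y
Regimen Y wins overall and in every disease group — no reversal.

Yes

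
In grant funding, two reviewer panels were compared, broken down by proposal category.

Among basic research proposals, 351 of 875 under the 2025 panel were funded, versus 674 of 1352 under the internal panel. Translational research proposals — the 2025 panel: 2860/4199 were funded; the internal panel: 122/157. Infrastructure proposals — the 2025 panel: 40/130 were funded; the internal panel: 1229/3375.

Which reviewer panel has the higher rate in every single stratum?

the internal panel

Basic research: the 2025 panel 351/875 = 40.1%, the internal panel 674/1352 = 49.9% → the internal panel
Translational research: the 2025 panel 2860/4199 = 68.1%, the internal panel 122/157 = 77.7% → the internal panel
Infrastructure: the 2025 panel 40/130 = 30.8%, the internal panel 1229/3375 = 36.4% → the internal panel
The internal panel has the higher rate in all 3 groups.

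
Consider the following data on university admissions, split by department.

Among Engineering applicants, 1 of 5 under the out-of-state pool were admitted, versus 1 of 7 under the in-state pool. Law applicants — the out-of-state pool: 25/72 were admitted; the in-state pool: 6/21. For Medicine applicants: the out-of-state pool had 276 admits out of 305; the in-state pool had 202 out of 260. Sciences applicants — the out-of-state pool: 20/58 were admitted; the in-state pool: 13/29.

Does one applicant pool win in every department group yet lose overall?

No

Engineering: the out-of-state pool 1/5 = 20.0%, the in-state pool 1/7 = 14.3% → the out-of-state pool
Law: the out-of-state pool 25/72 = 34.7%, the in-state pool 6/21 = 28.6% → the out-of-state pool
Medicine: the out-of-state pool 276/305 = 90.5%, the in-state pool 202/260 = 77.7% → the out-of-state pool
Sciences: the out-of-state pool 20/58 = 34.5%, the in-state pool 13/29 = 44.8% → the in-state pool
Overall: the out-of-state pool 322/440 = 73.2%, the in-state pool 222/317 = 70.0% → the out-of-state pool
Neither sweeps: the out-of-state pool wins 3 of 4 groups, the in-state pool wins 1. The out-of-state pool wins overall but not every group — no Simpson reversal.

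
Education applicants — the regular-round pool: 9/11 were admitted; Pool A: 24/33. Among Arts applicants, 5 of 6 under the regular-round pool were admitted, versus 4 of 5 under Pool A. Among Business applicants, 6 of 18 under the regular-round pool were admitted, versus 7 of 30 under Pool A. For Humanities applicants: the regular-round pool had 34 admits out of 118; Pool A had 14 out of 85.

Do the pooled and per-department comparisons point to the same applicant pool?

Education: the regular-round pool 9/11 = 81.8%, Pool A 24/33 = 72.7% → the regular-round pool
Arts: the regular-round pool 5/6 = 83.3%, Pool A 4/5 = 80.0% → the regular-round pool
Business: the regular-round pool 6/18 = 33.3%, Pool A 7/30 = 23.3% → the regular-round pool
Humanities: the regular-round pool 34/118 = 28.8%, Pool A 14/85 = 16.5% → the regular-round pool
Overall: the regular-round pool 54/153 = 35.3%, Pool A 49/153 = 32.0% → the regular-round pool
The regular-round pool wins overall and in every department group — no reversal.

Yes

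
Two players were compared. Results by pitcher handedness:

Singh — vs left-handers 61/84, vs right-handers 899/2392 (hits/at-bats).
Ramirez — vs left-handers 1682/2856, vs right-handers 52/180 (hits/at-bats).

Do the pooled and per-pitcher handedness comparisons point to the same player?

No

Vs left-handers: Singh 61/84 = 72.6%, Ramirez 1682/2856 = 58.9% → Singh
Vs right-handers: Singh 899/2392 = 37.6%, Ramirez 52/180 = 28.9% → Singh
Overall: Singh 960/2476 = 38.8%, Ramirez 1734/3036 = 57.1% → Ramirez
Singh wins each pitcher group but Ramirez wins overall — the comparison reverses. Singh's at-bats skew toward vs right-handers, which has a lower base rate.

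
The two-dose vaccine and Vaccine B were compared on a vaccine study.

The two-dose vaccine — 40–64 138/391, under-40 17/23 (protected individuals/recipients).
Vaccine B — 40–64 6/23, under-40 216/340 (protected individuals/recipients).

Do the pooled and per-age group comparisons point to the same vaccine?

No

40–64: the two-dose vaccine 138/391 = 35.3%, Vaccine B 6/23 = 26.1% → the two-dose vaccine
Under-40: the two-dose vaccine 17/23 = 73.9%, Vaccine B 216/340 = 63.5% → the two-dose vaccine
Overall: the two-dose vaccine 155/414 = 37.4%, Vaccine B 222/363 = 61.2% → Vaccine B
The two-dose vaccine wins each age group but Vaccine B wins overall — the comparison reverses. The two-dose vaccine's recipients skew toward 40–64, which has a lower base rate.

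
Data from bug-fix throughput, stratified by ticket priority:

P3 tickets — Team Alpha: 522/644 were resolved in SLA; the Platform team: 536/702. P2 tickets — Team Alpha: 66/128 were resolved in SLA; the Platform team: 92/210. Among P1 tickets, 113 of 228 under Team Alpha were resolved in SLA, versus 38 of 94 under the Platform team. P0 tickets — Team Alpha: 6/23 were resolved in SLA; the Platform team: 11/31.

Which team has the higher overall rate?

P3: Team Alpha 522/644 = 81.1%, the Platform team 536/702 = 76.4% → Team Alpha
P2: Team Alpha 66/128 = 51.6%, the Platform team 92/210 = 43.8% → Team Alpha
P1: Team Alpha 113/228 = 49.6%, the Platform team 38/94 = 40.4% → Team Alpha
P0: Team Alpha 6/23 = 26.1%, the Platform team 11/31 = 35.5% → the Platform team
Overall: Team Alpha 707/1023 = 69.1%, the Platform team 677/1037 = 65.3% → Team Alpha
(Neither sweeps every ticket group, but Team Alpha has the higher pooled rate.)

Team Alpha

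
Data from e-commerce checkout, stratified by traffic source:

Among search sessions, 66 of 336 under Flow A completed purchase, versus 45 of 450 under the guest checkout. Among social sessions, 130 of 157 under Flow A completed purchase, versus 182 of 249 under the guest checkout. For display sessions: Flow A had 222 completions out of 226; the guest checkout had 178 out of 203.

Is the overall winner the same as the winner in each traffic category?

Yes

Search: Flow A 66/336 = 19.6%, the guest checkout 45/450 = 10.0% → Flow A
Social: Flow A 130/157 = 82.8%, the guest checkout 182/249 = 73.1% → Flow A
Display: Flow A 222/226 = 98.2%, the guest checkout 178/203 = 87.7% → Flow A
Overall: Flow A 418/719 = 58.1%, the guest checkout 405/902 = 44.9% → Flow A
Flow A wins overall and in every traffic group — no reversal.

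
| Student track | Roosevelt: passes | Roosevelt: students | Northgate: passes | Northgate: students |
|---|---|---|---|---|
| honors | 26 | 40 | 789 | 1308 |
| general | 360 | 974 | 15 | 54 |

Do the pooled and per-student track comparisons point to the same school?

Honors: Roosevelt 26/40 = 65.0%, Northgate 789/1308 = 60.3% → Roosevelt
General: Roosevelt 360/974 = 37.0%, Northgate 15/54 = 27.8% → Roosevelt
Overall: Roosevelt 386/1014 = 38.1%, Northgate 804/1362 = 59.0% → Northgate
Roosevelt wins each student group but Northgate wins overall — the comparison reverses. Roosevelt's students skew toward general, which has a lower base rate.

No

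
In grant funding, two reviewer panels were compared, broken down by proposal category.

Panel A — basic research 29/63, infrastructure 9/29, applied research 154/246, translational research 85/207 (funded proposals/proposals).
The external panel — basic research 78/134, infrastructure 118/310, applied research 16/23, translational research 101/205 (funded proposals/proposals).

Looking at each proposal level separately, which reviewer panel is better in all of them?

Basic research: Panel A 29/63 = 46.0%, the external panel 78/134 = 58.2% → the external panel
Infrastructure: Panel A 9/29 = 31.0%, the external panel 118/310 = 38.1% → the external panel
Applied research: Panel A 154/246 = 62.6%, the external panel 16/23 = 69.6% → the external panel
Translational research: Panel A 85/207 = 41.1%, the external panel 101/205 = 49.3% → the external panel
The external panel has the higher rate in all 4 groups.

the external panel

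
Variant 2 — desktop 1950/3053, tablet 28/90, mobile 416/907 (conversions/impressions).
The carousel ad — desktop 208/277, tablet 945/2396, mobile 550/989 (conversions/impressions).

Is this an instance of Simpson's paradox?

Yes

Desktop: Variant 2 1950/3053 = 63.9%, the carousel ad 208/277 = 75.1% → the carousel ad
Tablet: Variant 2 28/90 = 31.1%, the carousel ad 945/2396 = 39.4% → the carousel ad
Mobile: Variant 2 416/907 = 45.9%, the carousel ad 550/989 = 55.6% → the carousel ad
Overall: Variant 2 2394/4050 = 59.1%, the carousel ad 1703/3662 = 46.5% → Variant 2
The carousel ad wins each device group but Variant 2 wins overall — the comparison reverses. The carousel ad's impressions skew toward tablet, which has a lower base rate.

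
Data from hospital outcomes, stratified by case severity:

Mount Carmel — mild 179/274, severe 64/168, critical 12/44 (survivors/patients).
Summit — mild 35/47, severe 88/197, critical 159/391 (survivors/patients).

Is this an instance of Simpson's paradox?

Mild: Mount Carmel 179/274 = 65.3%, Summit 35/47 = 74.5% → Summit
Severe: Mount Carmel 64/168 = 38.1%, Summit 88/197 = 44.7% → Summit
Critical: Mount Carmel 12/44 = 27.3%, Summit 159/391 = 40.7% → Summit
Overall: Mount Carmel 255/486 = 52.5%, Summit 282/635 = 44.4% → Mount Carmel
Summit wins each case group but Mount Carmel wins overall — the comparison reverses. Summit's patients skew toward critical, which has a lower base rate.

Yes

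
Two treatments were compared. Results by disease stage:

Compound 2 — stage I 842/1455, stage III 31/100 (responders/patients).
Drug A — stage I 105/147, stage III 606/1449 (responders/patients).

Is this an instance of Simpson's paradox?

Stage I: Compound 2 842/1455 = 57.9%, Drug A 105/147 = 71.4% → Drug A
Stage III: Compound 2 31/100 = 31.0%, Drug A 606/1449 = 41.8% → Drug A
Overall: Compound 2 873/1555 = 56.1%, Drug A 711/1596 = 44.5% → Compound 2
Drug A wins each disease group but Compound 2 wins overall — the comparison reverses. Drug A's patients skew toward stage III, which has a lower base rate.

Yes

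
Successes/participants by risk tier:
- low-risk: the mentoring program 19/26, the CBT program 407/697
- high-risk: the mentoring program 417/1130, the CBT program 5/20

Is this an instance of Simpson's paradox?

Low-risk: the mentoring program 19/26 = 73.1%, the CBT program 407/697 = 58.4% → the mentoring program
High-risk: the mentoring program 417/1130 = 36.9%, the CBT program 5/20 = 25.0% → the mentoring program
Overall: the mentoring program 436/1156 = 37.7%, the CBT program 412/717 = 57.5% → the CBT program
The mentoring program wins each risk group but the CBT program wins overall — the comparison reverses. The mentoring program's participants skew toward high-risk, which has a lower base rate.

Yes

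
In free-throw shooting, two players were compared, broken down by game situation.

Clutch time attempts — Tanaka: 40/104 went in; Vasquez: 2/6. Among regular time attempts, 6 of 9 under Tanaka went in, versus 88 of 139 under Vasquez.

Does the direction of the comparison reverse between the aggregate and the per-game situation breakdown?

Yes

Clutch time: Tanaka 40/104 = 38.5%, Vasquez 2/6 = 33.3% → Tanaka
Regular time: Tanaka 6/9 = 66.7%, Vasquez 88/139 = 63.3% → Tanaka
Overall: Tanaka 46/113 = 40.7%, Vasquez 90/145 = 62.1% → Vasquez
Tanaka wins each game group but Vasquez wins overall — the comparison reverses. Tanaka's attempts skew toward clutch time, which has a lower base rate.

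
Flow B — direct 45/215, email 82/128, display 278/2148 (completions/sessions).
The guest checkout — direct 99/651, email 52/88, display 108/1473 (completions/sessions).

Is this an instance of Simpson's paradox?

Direct: Flow B 45/215 = 20.9%, the guest checkout 99/651 = 15.2% → Flow B
Email: Flow B 82/128 = 64.1%, the guest checkout 52/88 = 59.1% → Flow B
Display: Flow B 278/2148 = 12.9%, the guest checkout 108/1473 = 7.3% → Flow B
Overall: Flow B 405/2491 = 16.3%, the guest checkout 259/2212 = 11.7% → Flow B
Flow B wins overall and in every traffic group — no reversal.

No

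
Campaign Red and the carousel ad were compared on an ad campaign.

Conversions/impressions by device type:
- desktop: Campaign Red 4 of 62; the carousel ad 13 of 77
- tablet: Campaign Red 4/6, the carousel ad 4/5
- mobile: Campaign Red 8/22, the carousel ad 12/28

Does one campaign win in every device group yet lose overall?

No

Desktop: Campaign Red 4/62 = 6.5%, the carousel ad 13/77 = 16.9% → the carousel ad
Tablet: Campaign Red 4/6 = 66.7%, the carousel ad 4/5 = 80.0% → the carousel ad
Mobile: Campaign Red 8/22 = 36.4%, the carousel ad 12/28 = 42.9% → the carousel ad
Overall: Campaign Red 16/90 = 17.8%, the carousel ad 29/110 = 26.4% → the carousel ad
The carousel ad wins overall and in every device group — no reversal.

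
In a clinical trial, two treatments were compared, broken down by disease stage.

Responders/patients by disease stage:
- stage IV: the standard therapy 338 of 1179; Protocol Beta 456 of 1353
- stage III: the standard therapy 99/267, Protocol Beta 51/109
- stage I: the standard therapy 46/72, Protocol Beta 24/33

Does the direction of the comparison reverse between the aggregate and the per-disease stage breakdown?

No

Stage IV: the standard therapy 338/1179 = 28.7%, Protocol Beta 456/1353 = 33.7% → Protocol Beta
Stage III: the standard therapy 99/267 = 37.1%, Protocol Beta 51/109 = 46.8% → Protocol Beta
Stage I: the standard therapy 46/72 = 63.9%, Protocol Beta 24/33 = 72.7% → Protocol Beta
Overall: the standard therapy 483/1518 = 31.8%, Protocol Beta 531/1495 = 35.5% → Protocol Beta
Protocol Beta wins overall and in every disease group — no reversal.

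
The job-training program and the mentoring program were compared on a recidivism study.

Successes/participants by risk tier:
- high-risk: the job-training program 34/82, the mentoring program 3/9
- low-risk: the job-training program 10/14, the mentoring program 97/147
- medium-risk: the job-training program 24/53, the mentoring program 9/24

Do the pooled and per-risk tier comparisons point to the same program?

No

High-risk: the job-training program 34/82 = 41.5%, the mentoring program 3/9 = 33.3% → the job-training program
Low-risk: the job-training program 10/14 = 71.4%, the mentoring program 97/147 = 66.0% → the job-training program
Medium-risk: the job-training program 24/53 = 45.3%, the mentoring program 9/24 = 37.5% → the job-training program
Overall: the job-training program 68/149 = 45.6%, the mentoring program 109/180 = 60.6% → the mentoring program
The job-training program wins each risk group but the mentoring program wins overall — the comparison reverses. The job-training program's participants skew toward high-risk, which has a lower base rate.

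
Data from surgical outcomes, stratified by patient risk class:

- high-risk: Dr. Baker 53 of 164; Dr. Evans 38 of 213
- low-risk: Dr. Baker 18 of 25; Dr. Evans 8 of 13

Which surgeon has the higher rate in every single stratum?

Dr. Baker

High-risk: Dr. Baker 53/164 = 32.3%, Dr. Evans 38/213 = 17.8% → Dr. Baker
Low-risk: Dr. Baker 18/25 = 72.0%, Dr. Evans 8/13 = 61.5% → Dr. Baker
Dr. Baker has the higher rate in both groups.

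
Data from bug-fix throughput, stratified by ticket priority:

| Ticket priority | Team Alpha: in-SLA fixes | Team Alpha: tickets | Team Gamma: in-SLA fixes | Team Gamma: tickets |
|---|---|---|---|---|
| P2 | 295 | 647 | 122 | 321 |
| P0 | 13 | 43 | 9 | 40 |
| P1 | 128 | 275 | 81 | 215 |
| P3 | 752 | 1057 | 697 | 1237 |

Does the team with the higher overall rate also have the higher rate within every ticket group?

P2: Team Alpha 295/647 = 45.6%, Team Gamma 122/321 = 38.0% → Team Alpha
P0: Team Alpha 13/43 = 30.2%, Team Gamma 9/40 = 22.5% → Team Alpha
P1: Team Alpha 128/275 = 46.5%, Team Gamma 81/215 = 37.7% → Team Alpha
P3: Team Alpha 752/1057 = 71.1%, Team Gamma 697/1237 = 56.3% → Team Alpha
Overall: Team Alpha 1188/2022 = 58.8%, Team Gamma 909/1813 = 50.1% → Team Alpha
Team Alpha wins overall and in every ticket group — no reversal.

Yes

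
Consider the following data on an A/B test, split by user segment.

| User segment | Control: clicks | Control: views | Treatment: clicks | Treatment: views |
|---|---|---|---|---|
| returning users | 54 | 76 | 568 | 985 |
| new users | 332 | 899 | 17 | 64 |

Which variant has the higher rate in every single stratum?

Returning users: Control 54/76 = 71.1%, Treatment 568/985 = 57.7% → Control
New users: Control 332/899 = 36.9%, Treatment 17/64 = 26.6% → Control
Control has the higher rate in both groups.

Control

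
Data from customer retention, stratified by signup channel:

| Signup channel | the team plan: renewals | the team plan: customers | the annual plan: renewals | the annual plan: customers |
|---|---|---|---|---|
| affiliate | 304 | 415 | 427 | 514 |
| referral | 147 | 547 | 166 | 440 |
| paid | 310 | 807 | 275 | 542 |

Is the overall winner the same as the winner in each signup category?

Affiliate: the team plan 304/415 = 73.3%, the annual plan 427/514 = 83.1% → the annual plan
Referral: the team plan 147/547 = 26.9%, the annual plan 166/440 = 37.7% → the annual plan
Paid: the team plan 310/807 = 38.4%, the annual plan 275/542 = 50.7% → the annual plan
Overall: the team plan 761/1769 = 43.0%, the annual plan 868/1496 = 58.0% → the annual plan
The annual plan wins overall and in every signup group — no reversal.

Yes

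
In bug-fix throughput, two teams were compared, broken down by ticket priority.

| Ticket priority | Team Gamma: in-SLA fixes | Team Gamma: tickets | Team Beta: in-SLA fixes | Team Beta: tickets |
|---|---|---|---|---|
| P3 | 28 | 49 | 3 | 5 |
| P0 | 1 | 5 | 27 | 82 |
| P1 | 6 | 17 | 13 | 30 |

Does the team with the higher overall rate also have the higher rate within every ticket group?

P3: Team Gamma 28/49 = 57.1%, Team Beta 3/5 = 60.0% → Team Beta
P0: Team Gamma 1/5 = 20.0%, Team Beta 27/82 = 32.9% → Team Beta
P1: Team Gamma 6/17 = 35.3%, Team Beta 13/30 = 43.3% → Team Beta
Overall: Team Gamma 35/71 = 49.3%, Team Beta 43/117 = 36.8% → Team Gamma
Team Beta wins each ticket group but Team Gamma wins overall — the comparison reverses. Team Beta's tickets skew toward P0, which has a lower base rate.

No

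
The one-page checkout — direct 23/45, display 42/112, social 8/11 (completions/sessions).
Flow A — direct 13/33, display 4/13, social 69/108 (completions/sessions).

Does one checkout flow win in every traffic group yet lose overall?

Yes

Direct: the one-page checkout 23/45 = 51.1%, Flow A 13/33 = 39.4% → the one-page checkout
Display: the one-page checkout 42/112 = 37.5%, Flow A 4/13 = 30.8% → the one-page checkout
Social: the one-page checkout 8/11 = 72.7%, Flow A 69/108 = 63.9% → the one-page checkout
Overall: the one-page checkout 73/168 = 43.5%, Flow A 86/154 = 55.8% → Flow A
The one-page checkout wins each traffic group but Flow A wins overall — the comparison reverses. The one-page checkout's sessions skew toward display, which has a lower base rate.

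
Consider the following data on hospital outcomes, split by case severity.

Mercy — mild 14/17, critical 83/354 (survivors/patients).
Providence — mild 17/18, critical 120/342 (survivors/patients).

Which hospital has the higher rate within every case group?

Mild: Mercy 14/17 = 82.4%, Providence 17/18 = 94.4% → Providence
Critical: Mercy 83/354 = 23.4%, Providence 120/342 = 35.1% → Providence
Providence has the higher rate in both groups.

Providence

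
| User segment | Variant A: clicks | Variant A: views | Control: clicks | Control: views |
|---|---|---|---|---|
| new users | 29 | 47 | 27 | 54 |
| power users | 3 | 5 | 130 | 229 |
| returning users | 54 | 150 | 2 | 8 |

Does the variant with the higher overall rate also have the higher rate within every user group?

No

New users: Variant A 29/47 = 61.7%, Control 27/54 = 50.0% → Variant A
Power users: Variant A 3/5 = 60.0%, Control 130/229 = 56.8% → Variant A
Returning users: Variant A 54/150 = 36.0%, Control 2/8 = 25.0% → Variant A
Overall: Variant A 86/202 = 42.6%, Control 159/291 = 54.6% → Control
Variant A wins each user group but Control wins overall — the comparison reverses. Variant A's views skew toward returning users, which has a lower base rate.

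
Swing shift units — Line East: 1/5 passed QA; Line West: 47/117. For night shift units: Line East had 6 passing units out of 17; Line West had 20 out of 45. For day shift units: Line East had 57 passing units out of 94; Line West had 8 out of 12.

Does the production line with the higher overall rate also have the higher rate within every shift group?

No

Swing shift: Line East 1/5 = 20.0%, Line West 47/117 = 40.2% → Line West
Night shift: Line East 6/17 = 35.3%, Line West 20/45 = 44.4% → Line West
Day shift: Line East 57/94 = 60.6%, Line West 8/12 = 66.7% → Line West
Overall: Line East 64/116 = 55.2%, Line West 75/174 = 43.1% → Line East
Line West wins each shift group but Line East wins overall — the comparison reverses. Line West's units skew toward swing shift, which has a lower base rate.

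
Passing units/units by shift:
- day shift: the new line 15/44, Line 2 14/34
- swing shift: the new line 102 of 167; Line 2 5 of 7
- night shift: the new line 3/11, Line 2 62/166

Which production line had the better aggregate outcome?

Day shift: the new line 15/44 = 34.1%, Line 2 14/34 = 41.2% → Line 2
Swing shift: the new line 102/167 = 61.1%, Line 2 5/7 = 71.4% → Line 2
Night shift: the new line 3/11 = 27.3%, Line 2 62/166 = 37.3% → Line 2
Overall: the new line 120/222 = 54.1%, Line 2 81/207 = 39.1% → the new line
(Line 2 wins every shift group but the new line wins overall — Line 2's units skew toward the low-rate night shift group.)

the new line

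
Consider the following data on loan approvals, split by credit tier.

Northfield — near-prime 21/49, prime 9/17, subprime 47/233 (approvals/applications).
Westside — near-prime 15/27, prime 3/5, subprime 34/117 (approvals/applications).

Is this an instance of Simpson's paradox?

Near-prime: Northfield 21/49 = 42.9%, Westside 15/27 = 55.6% → Westside
Prime: Northfield 9/17 = 52.9%, Westside 3/5 = 60.0% → Westside
Subprime: Northfield 47/233 = 20.2%, Westside 34/117 = 29.1% → Westside
Overall: Northfield 77/299 = 25.8%, Westside 52/149 = 34.9% → Westside
Westside wins overall and in every credit group — no reversal.

No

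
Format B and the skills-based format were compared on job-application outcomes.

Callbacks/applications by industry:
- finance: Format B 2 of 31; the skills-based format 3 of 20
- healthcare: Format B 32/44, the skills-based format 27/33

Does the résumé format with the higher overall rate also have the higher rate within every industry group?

Finance: Format B 2/31 = 6.5%, the skills-based format 3/20 = 15.0% → the skills-based format
Healthcare: Format B 32/44 = 72.7%, the skills-based format 27/33 = 81.8% → the skills-based format
Overall: Format B 34/75 = 45.3%, the skills-based format 30/53 = 56.6% → the skills-based format
The skills-based format wins overall and in every industry group — no reversal.

Yes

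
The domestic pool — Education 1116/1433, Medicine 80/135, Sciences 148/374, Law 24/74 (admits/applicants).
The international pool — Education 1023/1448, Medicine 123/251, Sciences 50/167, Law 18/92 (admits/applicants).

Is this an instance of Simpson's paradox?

Education: the domestic pool 1116/1433 = 77.9%, the international pool 1023/1448 = 70.6% → the domestic pool
Medicine: the domestic pool 80/135 = 59.3%, the international pool 123/251 = 49.0% → the domestic pool
Sciences: the domestic pool 148/374 = 39.6%, the international pool 50/167 = 29.9% → the domestic pool
Law: the domestic pool 24/74 = 32.4%, the international pool 18/92 = 19.6% → the domestic pool
Overall: the domestic pool 1368/2016 = 67.9%, the international pool 1214/1958 = 62.0% → the domestic pool
The domestic pool wins overall and in every department group — no reversal.

No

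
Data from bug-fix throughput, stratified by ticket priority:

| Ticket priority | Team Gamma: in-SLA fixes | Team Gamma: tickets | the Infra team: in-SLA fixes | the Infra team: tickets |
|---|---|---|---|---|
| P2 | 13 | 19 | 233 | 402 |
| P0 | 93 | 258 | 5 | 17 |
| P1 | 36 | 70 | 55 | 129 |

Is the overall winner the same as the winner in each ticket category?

P2: Team Gamma 13/19 = 68.4%, the Infra team 233/402 = 58.0% → Team Gamma
P0: Team Gamma 93/258 = 36.0%, the Infra team 5/17 = 29.4% → Team Gamma
P1: Team Gamma 36/70 = 51.4%, the Infra team 55/129 = 42.6% → Team Gamma
Overall: Team Gamma 142/347 = 40.9%, the Infra team 293/548 = 53.5% → the Infra team
Team Gamma wins each ticket group but the Infra team wins overall — the comparison reverses. Team Gamma's tickets skew toward P0, which has a lower base rate.

No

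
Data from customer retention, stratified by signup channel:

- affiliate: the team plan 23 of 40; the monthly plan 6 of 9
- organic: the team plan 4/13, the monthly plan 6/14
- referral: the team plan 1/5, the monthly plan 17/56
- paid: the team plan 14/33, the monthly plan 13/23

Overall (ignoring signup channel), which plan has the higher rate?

the team plan

Affiliate: the team plan 23/40 = 57.5%, the monthly plan 6/9 = 66.7% → the monthly plan
Organic: the team plan 4/13 = 30.8%, the monthly plan 6/14 = 42.9% → the monthly plan
Referral: the team plan 1/5 = 20.0%, the monthly plan 17/56 = 30.4% → the monthly plan
Paid: the team plan 14/33 = 42.4%, the monthly plan 13/23 = 56.5% → the monthly plan
Overall: the team plan 42/91 = 46.2%, the monthly plan 42/102 = 41.2% → the team plan
(The monthly plan wins every signup group but the team plan wins overall — the monthly plan's customers skew toward the low-rate referral group.)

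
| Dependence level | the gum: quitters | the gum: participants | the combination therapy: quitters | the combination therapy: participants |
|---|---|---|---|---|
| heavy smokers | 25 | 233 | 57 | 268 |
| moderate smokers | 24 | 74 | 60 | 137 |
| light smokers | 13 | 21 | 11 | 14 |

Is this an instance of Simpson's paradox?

No

Heavy smokers: the gum 25/233 = 10.7%, the combination therapy 57/268 = 21.3% → the combination therapy
Moderate smokers: the gum 24/74 = 32.4%, the combination therapy 60/137 = 43.8% → the combination therapy
Light smokers: the gum 13/21 = 61.9%, the combination therapy 11/14 = 78.6% → the combination therapy
Overall: the gum 62/328 = 18.9%, the combination therapy 128/419 = 30.5% → the combination therapy
The combination therapy wins overall and in every dependence group — no reversal.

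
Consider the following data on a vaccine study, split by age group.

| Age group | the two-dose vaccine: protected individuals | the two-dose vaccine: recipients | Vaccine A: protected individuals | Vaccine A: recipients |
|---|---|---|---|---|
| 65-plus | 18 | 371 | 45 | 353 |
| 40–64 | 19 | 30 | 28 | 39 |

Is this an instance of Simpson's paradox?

No

65-plus: the two-dose vaccine 18/371 = 4.9%, Vaccine A 45/353 = 12.7% → Vaccine A
40–64: the two-dose vaccine 19/30 = 63.3%, Vaccine A 28/39 = 71.8% → Vaccine A
Overall: the two-dose vaccine 37/401 = 9.2%, Vaccine A 73/392 = 18.6% → Vaccine A
Vaccine A wins overall and in every age group — no reversal.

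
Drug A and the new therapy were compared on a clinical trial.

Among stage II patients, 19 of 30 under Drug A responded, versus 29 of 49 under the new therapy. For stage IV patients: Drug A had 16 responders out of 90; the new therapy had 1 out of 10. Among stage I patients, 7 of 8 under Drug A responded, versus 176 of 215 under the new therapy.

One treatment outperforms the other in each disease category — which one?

Stage II: Drug A 19/30 = 63.3%, the new therapy 29/49 = 59.2% → Drug A
Stage IV: Drug A 16/90 = 17.8%, the new therapy 1/10 = 10.0% → Drug A
Stage I: Drug A 7/8 = 87.5%, the new therapy 176/215 = 81.9% → Drug A
Drug A has the higher rate in all 3 groups.

Drug A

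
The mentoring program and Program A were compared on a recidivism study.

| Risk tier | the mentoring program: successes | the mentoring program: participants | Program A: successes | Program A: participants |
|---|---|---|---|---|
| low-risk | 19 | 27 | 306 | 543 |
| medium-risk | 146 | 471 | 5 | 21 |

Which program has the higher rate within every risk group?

the mentoring program

Low-risk: the mentoring program 19/27 = 70.4%, Program A 306/543 = 56.4% → the mentoring program
Medium-risk: the mentoring program 146/471 = 31.0%, Program A 5/21 = 23.8% → the mentoring program
The mentoring program has the higher rate in both groups.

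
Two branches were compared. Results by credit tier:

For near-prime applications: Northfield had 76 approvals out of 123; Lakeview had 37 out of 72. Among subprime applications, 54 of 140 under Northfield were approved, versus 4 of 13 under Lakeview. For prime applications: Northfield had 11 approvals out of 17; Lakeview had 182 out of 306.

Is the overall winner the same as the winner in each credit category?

No

Near-prime: Northfield 76/123 = 61.8%, Lakeview 37/72 = 51.4% → Northfield
Subprime: Northfield 54/140 = 38.6%, Lakeview 4/13 = 30.8% → Northfield
Prime: Northfield 11/17 = 64.7%, Lakeview 182/306 = 59.5% → Northfield
Overall: Northfield 141/280 = 50.4%, Lakeview 223/391 = 57.0% → Lakeview
Northfield wins each credit group but Lakeview wins overall — the comparison reverses. Northfield's applications skew toward subprime, which has a lower base rate.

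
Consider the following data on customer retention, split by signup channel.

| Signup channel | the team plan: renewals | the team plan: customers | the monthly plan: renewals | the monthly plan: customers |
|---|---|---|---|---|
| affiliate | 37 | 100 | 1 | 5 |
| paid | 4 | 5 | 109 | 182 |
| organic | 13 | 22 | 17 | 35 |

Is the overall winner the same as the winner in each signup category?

No

Affiliate: the team plan 37/100 = 37.0%, the monthly plan 1/5 = 20.0% → the team plan
Paid: the team plan 4/5 = 80.0%, the monthly plan 109/182 = 59.9% → the team plan
Organic: the team plan 13/22 = 59.1%, the monthly plan 17/35 = 48.6% → the team plan
Overall: the team plan 54/127 = 42.5%, the monthly plan 127/222 = 57.2% → the monthly plan
The team plan wins each signup group but the monthly plan wins overall — the comparison reverses. The team plan's customers skew toward affiliate, which has a lower base rate.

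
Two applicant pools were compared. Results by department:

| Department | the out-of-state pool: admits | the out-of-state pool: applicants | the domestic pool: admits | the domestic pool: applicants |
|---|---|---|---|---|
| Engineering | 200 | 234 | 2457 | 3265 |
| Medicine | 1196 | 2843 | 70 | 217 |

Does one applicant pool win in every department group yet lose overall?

Yes

Engineering: the out-of-state pool 200/234 = 85.5%, the domestic pool 2457/3265 = 75.3% → the out-of-state pool
Medicine: the out-of-state pool 1196/2843 = 42.1%, the domestic pool 70/217 = 32.3% → the out-of-state pool
Overall: the out-of-state pool 1396/3077 = 45.4%, the domestic pool 2527/3482 = 72.6% → the domestic pool
The out-of-state pool wins each department group but the domestic pool wins overall — the comparison reverses. The out-of-state pool's applicants skew toward Medicine, which has a lower base rate.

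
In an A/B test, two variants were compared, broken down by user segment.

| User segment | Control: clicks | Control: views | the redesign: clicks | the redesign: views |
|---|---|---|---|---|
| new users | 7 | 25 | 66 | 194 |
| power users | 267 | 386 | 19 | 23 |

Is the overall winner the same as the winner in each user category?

New users: Control 7/25 = 28.0%, the redesign 66/194 = 34.0% → the redesign
Power users: Control 267/386 = 69.2%, the redesign 19/23 = 82.6% → the redesign
Overall: Control 274/411 = 66.7%, the redesign 85/217 = 39.2% → Control
The redesign wins each user group but Control wins overall — the comparison reverses. The redesign's views skew toward new users, which has a lower base rate.

No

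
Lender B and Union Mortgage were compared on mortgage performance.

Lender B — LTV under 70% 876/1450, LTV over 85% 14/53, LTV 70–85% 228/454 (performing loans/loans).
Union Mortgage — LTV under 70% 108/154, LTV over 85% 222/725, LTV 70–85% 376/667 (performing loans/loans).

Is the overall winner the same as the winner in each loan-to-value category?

No

LTV under 70%: Lender B 876/1450 = 60.4%, Union Mortgage 108/154 = 70.1% → Union Mortgage
LTV over 85%: Lender B 14/53 = 26.4%, Union Mortgage 222/725 = 30.6% → Union Mortgage
LTV 70–85%: Lender B 228/454 = 50.2%, Union Mortgage 376/667 = 56.4% → Union Mortgage
Overall: Lender B 1118/1957 = 57.1%, Union Mortgage 706/1546 = 45.7% → Lender B
Union Mortgage wins each loan-to-value group but Lender B wins overall — the comparison reverses. Union Mortgage's loans skew toward LTV over 85%, which has a lower base rate.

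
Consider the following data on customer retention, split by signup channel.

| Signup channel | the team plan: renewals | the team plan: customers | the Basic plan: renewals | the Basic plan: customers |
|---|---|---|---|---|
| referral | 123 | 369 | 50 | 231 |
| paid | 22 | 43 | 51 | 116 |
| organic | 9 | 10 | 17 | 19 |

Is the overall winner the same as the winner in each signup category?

Referral: the team plan 123/369 = 33.3%, the Basic plan 50/231 = 21.6% → the team plan
Paid: the team plan 22/43 = 51.2%, the Basic plan 51/116 = 44.0% → the team plan
Organic: the team plan 9/10 = 90.0%, the Basic plan 17/19 = 89.5% → the team plan
Overall: the team plan 154/422 = 36.5%, the Basic plan 118/366 = 32.2% → the team plan
The team plan wins overall and in every signup group — no reversal.

Yes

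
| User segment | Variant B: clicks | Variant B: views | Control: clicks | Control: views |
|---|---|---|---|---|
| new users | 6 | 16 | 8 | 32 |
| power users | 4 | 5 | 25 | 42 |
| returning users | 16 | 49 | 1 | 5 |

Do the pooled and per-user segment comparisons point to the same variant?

No

New users: Variant B 6/16 = 37.5%, Control 8/32 = 25.0% → Variant B
Power users: Variant B 4/5 = 80.0%, Control 25/42 = 59.5% → Variant B
Returning users: Variant B 16/49 = 32.7%, Control 1/5 = 20.0% → Variant B
Overall: Variant B 26/70 = 37.1%, Control 34/79 = 43.0% → Control
Variant B wins each user group but Control wins overall — the comparison reverses. Variant B's views skew toward returning users, which has a lower base rate.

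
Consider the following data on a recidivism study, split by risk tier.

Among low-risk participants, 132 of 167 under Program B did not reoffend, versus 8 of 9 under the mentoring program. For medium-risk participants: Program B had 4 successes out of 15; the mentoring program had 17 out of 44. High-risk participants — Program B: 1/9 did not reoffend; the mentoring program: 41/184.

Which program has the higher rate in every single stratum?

Low-risk: Program B 132/167 = 79.0%, the mentoring program 8/9 = 88.9% → the mentoring program
Medium-risk: Program B 4/15 = 26.7%, the mentoring program 17/44 = 38.6% → the mentoring program
High-risk: Program B 1/9 = 11.1%, the mentoring program 41/184 = 22.3% → the mentoring program
The mentoring program has the higher rate in all 3 groups.

the mentoring program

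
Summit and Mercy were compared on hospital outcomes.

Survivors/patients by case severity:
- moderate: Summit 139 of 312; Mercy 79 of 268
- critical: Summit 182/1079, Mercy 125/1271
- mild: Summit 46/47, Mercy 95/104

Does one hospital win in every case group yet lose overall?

No

Moderate: Summit 139/312 = 44.6%, Mercy 79/268 = 29.5% → Summit
Critical: Summit 182/1079 = 16.9%, Mercy 125/1271 = 9.8% → Summit
Mild: Summit 46/47 = 97.9%, Mercy 95/104 = 91.3% → Summit
Overall: Summit 367/1438 = 25.5%, Mercy 299/1643 = 18.2% → Summit
Summit wins overall and in every case group — no reversal.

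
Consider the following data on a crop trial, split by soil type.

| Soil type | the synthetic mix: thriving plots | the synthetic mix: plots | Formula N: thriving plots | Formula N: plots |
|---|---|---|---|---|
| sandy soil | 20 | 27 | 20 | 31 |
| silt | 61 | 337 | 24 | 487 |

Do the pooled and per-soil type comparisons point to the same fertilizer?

Sandy soil: the synthetic mix 20/27 = 74.1%, Formula N 20/31 = 64.5% → the synthetic mix
Silt: the synthetic mix 61/337 = 18.1%, Formula N 24/487 = 4.9% → the synthetic mix
Overall: the synthetic mix 81/364 = 22.3%, Formula N 44/518 = 8.5% → the synthetic mix
The synthetic mix wins overall and in every soil group — no reversal.

Yes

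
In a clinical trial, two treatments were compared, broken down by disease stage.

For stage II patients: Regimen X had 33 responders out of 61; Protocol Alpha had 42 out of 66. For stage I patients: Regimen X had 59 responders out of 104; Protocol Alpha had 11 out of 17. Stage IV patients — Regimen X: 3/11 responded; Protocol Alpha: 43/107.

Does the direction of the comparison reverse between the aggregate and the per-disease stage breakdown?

Yes

Stage II: Regimen X 33/61 = 54.1%, Protocol Alpha 42/66 = 63.6% → Protocol Alpha
Stage I: Regimen X 59/104 = 56.7%, Protocol Alpha 11/17 = 64.7% → Protocol Alpha
Stage IV: Regimen X 3/11 = 27.3%, Protocol Alpha 43/107 = 40.2% → Protocol Alpha
Overall: Regimen X 95/176 = 54.0%, Protocol Alpha 96/190 = 50.5% → Regimen X
Protocol Alpha wins each disease group but Regimen X wins overall — the comparison reverses. Protocol Alpha's patients skew toward stage IV, which has a lower base rate.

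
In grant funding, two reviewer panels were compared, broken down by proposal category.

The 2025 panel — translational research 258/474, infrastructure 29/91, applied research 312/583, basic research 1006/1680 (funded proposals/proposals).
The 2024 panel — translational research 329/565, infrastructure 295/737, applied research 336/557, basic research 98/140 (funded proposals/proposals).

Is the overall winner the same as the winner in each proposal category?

Translational research: the 2025 panel 258/474 = 54.4%, the 2024 panel 329/565 = 58.2% → the 2024 panel
Infrastructure: the 2025 panel 29/91 = 31.9%, the 2024 panel 295/737 = 40.0% → the 2024 panel
Applied research: the 2025 panel 312/583 = 53.5%, the 2024 panel 336/557 = 60.3% → the 2024 panel
Basic research: the 2025 panel 1006/1680 = 59.9%, the 2024 panel 98/140 = 70.0% → the 2024 panel
Overall: the 2025 panel 1605/2828 = 56.8%, the 2024 panel 1058/1999 = 52.9% → the 2025 panel
The 2024 panel wins each proposal group but the 2025 panel wins overall — the comparison reverses. The 2024 panel's proposals skew toward infrastructure, which has a lower base rate.

No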